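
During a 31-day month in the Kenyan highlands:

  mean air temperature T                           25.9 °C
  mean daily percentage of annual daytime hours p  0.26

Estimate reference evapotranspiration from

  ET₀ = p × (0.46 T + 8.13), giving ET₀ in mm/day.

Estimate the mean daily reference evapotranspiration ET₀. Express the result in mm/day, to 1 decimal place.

ET₀ = 0.26 × (0.46 × 25.9 + 8.13) = 0.26 × 20.044 = 5.2114 mm/d

5.2 mm/day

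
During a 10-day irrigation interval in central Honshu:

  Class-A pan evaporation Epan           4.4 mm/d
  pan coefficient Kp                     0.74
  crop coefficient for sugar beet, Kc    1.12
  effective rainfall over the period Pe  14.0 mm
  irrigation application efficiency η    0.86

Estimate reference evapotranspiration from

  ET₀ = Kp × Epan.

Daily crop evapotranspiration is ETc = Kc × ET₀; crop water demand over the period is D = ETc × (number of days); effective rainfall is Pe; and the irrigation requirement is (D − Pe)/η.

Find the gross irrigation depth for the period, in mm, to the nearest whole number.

ET₀ = 0.74 × 4.4 = 3.2560 mm/d
ETc = Kc × ET₀ = 1.12 × 3.2560 = 3.6467 mm/d
Crop demand D = ETc × 10 d = 3.6467 × 10 = 36.467 mm
D − Pe = 36.467 − 14.0 = 22.467 mm
Gross irrigation = 22.467 / 0.86 = 26.124 mm

26 mm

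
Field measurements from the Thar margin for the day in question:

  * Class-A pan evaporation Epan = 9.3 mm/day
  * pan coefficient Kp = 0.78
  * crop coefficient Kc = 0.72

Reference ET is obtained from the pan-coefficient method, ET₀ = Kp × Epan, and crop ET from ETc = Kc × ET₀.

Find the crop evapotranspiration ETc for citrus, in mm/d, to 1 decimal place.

5.2 mm/d

ET₀ = 0.78 × 9.3 = 7.2540 mm/d
ETc = Kc × ET₀ = 0.72 × 7.2540 = 5.2229 mm/d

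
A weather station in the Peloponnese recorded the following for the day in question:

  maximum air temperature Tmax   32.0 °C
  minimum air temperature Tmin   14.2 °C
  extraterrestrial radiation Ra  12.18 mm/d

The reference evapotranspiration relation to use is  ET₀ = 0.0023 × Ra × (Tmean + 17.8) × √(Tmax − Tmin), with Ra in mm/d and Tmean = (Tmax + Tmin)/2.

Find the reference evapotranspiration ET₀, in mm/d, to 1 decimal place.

4.8 mm/d

Tmean = (32.0 + 14.2)/2 = 23.10 °C
ET₀ = 0.0023 × 12.18 × (23.10 + 17.8) × √17.8 = 0.0023 × 12.18 × 40.90 × 4.2190 = 4.8340 mm/d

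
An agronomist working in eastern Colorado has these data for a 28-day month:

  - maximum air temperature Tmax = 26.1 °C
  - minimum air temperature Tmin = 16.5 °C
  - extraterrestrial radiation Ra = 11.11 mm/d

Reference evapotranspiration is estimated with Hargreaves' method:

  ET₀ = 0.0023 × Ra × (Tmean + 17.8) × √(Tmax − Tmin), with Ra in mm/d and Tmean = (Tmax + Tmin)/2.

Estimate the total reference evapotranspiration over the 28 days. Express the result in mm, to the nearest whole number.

Tmean = (26.1 + 16.5)/2 = 21.30 °C
ET₀ = 0.0023 × 11.11 × (21.30 + 17.8) × √9.6 = 0.0023 × 11.11 × 39.10 × 3.0984 = 3.0957 mm/d
Over 28 days: 3.0957 × 28 = 86.680 mm

87 mm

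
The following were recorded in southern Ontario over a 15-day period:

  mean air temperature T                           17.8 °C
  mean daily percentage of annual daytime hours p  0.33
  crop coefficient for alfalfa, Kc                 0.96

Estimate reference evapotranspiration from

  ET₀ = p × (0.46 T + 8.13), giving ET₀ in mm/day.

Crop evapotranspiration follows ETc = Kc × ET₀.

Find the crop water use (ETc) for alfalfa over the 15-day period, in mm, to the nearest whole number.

ET₀ = 0.33 × (0.46 × 17.8 + 8.13) = 0.33 × 16.318 = 5.3849 mm/d
ETc = Kc × ET₀ = 0.96 × 5.3849 = 5.1695 mm/d
Over 15 days: 5.1695 × 15 = 77.543 mm

78 mm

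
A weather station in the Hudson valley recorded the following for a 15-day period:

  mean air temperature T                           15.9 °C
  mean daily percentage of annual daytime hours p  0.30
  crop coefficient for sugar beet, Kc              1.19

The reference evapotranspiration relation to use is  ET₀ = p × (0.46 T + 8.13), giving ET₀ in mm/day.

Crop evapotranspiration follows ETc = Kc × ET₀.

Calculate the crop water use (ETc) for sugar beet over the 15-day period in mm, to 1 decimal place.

ET₀ = 0.30 × (0.46 × 15.9 + 8.13) = 0.30 × 15.444 = 4.6332 mm/d
ETc = Kc × ET₀ = 1.19 × 4.6332 = 5.5135 mm/d
Over 15 days: 5.5135 × 15 = 82.703 mm

82.7 mm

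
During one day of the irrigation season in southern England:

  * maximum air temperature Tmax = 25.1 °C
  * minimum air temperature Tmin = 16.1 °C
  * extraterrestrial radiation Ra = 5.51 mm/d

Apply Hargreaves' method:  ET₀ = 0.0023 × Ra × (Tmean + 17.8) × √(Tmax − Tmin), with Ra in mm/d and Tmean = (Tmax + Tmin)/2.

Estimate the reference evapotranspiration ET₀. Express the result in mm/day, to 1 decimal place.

Tmean = (25.1 + 16.1)/2 = 20.60 °C
ET₀ = 0.0023 × 5.51 × (20.60 + 17.8) × √9.0 = 0.0023 × 5.51 × 38.40 × 3.0000 = 1.4599 mm/d

1.5 mm/day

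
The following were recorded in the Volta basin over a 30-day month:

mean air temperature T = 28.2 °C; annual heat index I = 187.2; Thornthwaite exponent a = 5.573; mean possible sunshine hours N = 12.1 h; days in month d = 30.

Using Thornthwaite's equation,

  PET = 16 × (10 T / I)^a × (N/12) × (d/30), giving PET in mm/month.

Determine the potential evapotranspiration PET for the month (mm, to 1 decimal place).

158.3 mm

10T/I = 10 × 28.2 / 187.2 = 1.5064
(10T/I)^a = 1.5064^5.573 = 9.8098
Uncorrected PET = 16 × 9.8098 = 156.957 mm
Correction = (N/12)(d/30) = (12.1/12)(30/30) = 1.0083
PET = 156.957 × 1.0083 = 158.260 mm/month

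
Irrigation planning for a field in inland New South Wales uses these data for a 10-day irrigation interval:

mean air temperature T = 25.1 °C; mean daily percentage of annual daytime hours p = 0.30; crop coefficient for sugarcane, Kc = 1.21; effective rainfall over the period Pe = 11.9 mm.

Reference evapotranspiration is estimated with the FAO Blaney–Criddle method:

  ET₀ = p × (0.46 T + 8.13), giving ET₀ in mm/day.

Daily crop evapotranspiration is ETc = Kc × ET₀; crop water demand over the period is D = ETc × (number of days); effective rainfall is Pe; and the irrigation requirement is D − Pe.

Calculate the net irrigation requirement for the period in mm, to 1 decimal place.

59.5 mm

ET₀ = 0.30 × (0.46 × 25.1 + 8.13) = 0.30 × 19.676 = 5.9028 mm/d
ETc = Kc × ET₀ = 1.21 × 5.9028 = 7.1424 mm/d
Crop demand D = ETc × 10 d = 7.1424 × 10 = 71.424 mm
D − Pe = 71.424 − 11.9 = 59.524 mm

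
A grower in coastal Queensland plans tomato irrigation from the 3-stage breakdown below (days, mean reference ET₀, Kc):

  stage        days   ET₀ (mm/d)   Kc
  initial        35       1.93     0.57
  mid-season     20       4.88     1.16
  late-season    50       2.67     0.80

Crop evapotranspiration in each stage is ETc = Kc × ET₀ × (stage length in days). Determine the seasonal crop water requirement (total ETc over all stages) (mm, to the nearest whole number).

initial: 0.57 × 1.93 × 35 = 38.50 mm
mid-season: 1.16 × 4.88 × 20 = 113.22 mm
late-season: 0.80 × 2.67 × 50 = 106.80 mm
Seasonal total = 258.52 mm

259 mm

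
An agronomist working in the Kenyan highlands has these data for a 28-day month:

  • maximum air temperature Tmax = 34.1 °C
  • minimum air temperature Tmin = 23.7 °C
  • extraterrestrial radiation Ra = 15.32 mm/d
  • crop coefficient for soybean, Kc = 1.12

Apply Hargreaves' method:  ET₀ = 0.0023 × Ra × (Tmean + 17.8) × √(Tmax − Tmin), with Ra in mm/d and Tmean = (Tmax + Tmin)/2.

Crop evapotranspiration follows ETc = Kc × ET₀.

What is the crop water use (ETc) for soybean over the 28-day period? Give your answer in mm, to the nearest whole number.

166 mm

Tmean = (34.1 + 23.7)/2 = 28.90 °C
ET₀ = 0.0023 × 15.32 × (28.90 + 17.8) × √10.4 = 0.0023 × 15.32 × 46.70 × 3.2249 = 5.3066 mm/d
ETc = Kc × ET₀ = 1.12 × 5.3066 = 5.9434 mm/d
Over 28 days: 5.9434 × 28 = 166.415 mm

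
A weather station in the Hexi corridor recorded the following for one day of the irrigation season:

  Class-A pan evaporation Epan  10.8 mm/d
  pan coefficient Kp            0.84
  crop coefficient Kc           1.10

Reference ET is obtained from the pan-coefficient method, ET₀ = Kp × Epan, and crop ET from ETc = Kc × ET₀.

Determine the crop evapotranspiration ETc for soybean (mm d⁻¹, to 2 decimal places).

9.98 mm d⁻¹

ET₀ = 0.84 × 10.8 = 9.0720 mm/d
ETc = Kc × ET₀ = 1.10 × 9.0720 = 9.9792 mm/d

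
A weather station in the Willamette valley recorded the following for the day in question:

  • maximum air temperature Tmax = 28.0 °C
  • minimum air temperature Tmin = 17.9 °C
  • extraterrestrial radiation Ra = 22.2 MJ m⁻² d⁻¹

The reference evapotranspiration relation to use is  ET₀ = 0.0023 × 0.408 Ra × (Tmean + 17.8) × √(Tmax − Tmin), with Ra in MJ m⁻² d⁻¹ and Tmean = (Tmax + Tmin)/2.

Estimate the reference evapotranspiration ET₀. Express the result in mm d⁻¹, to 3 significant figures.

Tmean = (28.0 + 17.9)/2 = 22.95 °C
0.408 Ra = 0.408 × 22.2 = 9.0576 mm/d equivalent
ET₀ = 0.0023 × 9.0576 × (22.95 + 17.8) × √10.1 = 0.0023 × 9.0576 × 40.75 × 3.1780 = 2.6979 mm/d

2.70 mm d⁻¹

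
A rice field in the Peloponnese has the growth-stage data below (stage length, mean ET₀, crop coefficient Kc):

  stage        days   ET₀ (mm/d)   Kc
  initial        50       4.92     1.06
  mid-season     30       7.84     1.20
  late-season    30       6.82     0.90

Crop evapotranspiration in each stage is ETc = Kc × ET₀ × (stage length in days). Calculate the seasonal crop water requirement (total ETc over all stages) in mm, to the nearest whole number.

727 mm

initial: 1.06 × 4.92 × 50 = 260.76 mm
mid-season: 1.20 × 7.84 × 30 = 282.24 mm
late-season: 0.90 × 6.82 × 30 = 184.14 mm
Seasonal total = 727.14 mm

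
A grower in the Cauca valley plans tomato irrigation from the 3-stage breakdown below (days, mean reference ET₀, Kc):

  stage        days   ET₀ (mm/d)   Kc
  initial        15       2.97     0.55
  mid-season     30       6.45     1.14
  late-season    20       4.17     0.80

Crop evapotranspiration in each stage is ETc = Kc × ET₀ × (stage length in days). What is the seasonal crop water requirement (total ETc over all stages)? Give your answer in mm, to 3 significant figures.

312 mm

initial: 0.55 × 2.97 × 15 = 24.50 mm
mid-season: 1.14 × 6.45 × 30 = 220.59 mm
late-season: 0.80 × 4.17 × 20 = 66.72 mm
Seasonal total = 311.81 mm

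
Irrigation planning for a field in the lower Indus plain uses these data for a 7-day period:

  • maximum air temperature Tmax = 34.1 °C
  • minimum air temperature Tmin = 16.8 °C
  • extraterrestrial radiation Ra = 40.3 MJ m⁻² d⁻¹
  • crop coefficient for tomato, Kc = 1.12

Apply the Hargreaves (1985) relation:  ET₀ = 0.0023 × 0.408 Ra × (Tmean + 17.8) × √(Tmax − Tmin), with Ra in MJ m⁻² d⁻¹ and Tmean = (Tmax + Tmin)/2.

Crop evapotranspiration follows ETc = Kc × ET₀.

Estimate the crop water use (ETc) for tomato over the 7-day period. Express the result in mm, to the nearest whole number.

Tmean = (34.1 + 16.8)/2 = 25.45 °C
0.408 Ra = 0.408 × 40.3 = 16.4424 mm/d equivalent
ET₀ = 0.0023 × 16.4424 × (25.45 + 17.8) × √17.3 = 0.0023 × 16.4424 × 43.25 × 4.1593 = 6.8030 mm/d
ETc = Kc × ET₀ = 1.12 × 6.8030 = 7.6194 mm/d
Over 7 days: 7.6194 × 7 = 53.336 mm

53 mm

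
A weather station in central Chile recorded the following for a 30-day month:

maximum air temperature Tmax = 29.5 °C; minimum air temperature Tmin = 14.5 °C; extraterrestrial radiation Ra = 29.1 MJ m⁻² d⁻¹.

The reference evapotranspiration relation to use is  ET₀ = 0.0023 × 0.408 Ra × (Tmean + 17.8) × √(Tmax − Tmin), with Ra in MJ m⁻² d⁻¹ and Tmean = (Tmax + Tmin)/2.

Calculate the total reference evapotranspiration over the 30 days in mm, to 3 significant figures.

Tmean = (29.5 + 14.5)/2 = 22.00 °C
0.408 Ra = 0.408 × 29.1 = 11.8728 mm/d equivalent
ET₀ = 0.0023 × 11.8728 × (22.00 + 17.8) × √15.0 = 0.0023 × 11.8728 × 39.80 × 3.8730 = 4.2093 mm/d
Over 30 days: 4.2093 × 30 = 126.279 mm

126 mm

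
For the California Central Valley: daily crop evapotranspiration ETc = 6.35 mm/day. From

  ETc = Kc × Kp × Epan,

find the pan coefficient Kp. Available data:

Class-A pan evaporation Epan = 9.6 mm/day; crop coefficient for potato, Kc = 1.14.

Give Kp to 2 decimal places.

0.58

ETc = Kc × Kp × Epan  ⇒  Kp = ETc / (Kc × Epan)
Kp = 6.35 / (1.14 × 9.6) = 6.35 / 10.944 = 0.5802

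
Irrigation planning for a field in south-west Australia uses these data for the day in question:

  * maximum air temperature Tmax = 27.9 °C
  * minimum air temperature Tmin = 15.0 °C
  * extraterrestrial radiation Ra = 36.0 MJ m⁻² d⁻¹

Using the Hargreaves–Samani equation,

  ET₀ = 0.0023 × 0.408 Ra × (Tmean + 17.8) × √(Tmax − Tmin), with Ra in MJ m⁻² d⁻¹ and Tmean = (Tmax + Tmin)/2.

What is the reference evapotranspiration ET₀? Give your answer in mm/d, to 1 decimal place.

Tmean = (27.9 + 15.0)/2 = 21.45 °C
0.408 Ra = 0.408 × 36.0 = 14.6880 mm/d equivalent
ET₀ = 0.0023 × 14.6880 × (21.45 + 17.8) × √12.9 = 0.0023 × 14.6880 × 39.25 × 3.5917 = 4.7624 mm/d

4.8 mm/d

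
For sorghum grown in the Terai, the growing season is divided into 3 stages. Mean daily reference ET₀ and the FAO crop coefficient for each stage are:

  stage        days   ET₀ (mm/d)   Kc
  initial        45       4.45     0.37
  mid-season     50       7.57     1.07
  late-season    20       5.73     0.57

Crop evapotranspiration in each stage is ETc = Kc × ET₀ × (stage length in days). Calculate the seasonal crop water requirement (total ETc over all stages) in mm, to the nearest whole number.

initial: 0.37 × 4.45 × 45 = 74.09 mm
mid-season: 1.07 × 7.57 × 50 = 405.00 mm
late-season: 0.57 × 5.73 × 20 = 65.32 mm
Seasonal total = 544.41 mm

544 mm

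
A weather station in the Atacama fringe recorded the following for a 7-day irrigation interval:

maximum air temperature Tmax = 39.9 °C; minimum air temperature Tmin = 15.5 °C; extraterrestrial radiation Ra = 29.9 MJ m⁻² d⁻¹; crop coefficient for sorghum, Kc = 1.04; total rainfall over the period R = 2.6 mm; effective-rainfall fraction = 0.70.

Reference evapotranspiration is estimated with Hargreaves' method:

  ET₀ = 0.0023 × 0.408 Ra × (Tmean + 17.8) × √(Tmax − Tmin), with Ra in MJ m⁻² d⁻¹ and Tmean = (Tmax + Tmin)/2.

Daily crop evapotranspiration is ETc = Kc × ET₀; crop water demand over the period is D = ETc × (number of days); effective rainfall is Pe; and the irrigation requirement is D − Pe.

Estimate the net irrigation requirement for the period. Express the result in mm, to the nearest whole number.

Tmean = (39.9 + 15.5)/2 = 27.70 °C
0.408 Ra = 0.408 × 29.9 = 12.1992 mm/d equivalent
ET₀ = 0.0023 × 12.1992 × (27.70 + 17.8) × √24.4 = 0.0023 × 12.1992 × 45.50 × 4.9396 = 6.3061 mm/d
ETc = Kc × ET₀ = 1.04 × 6.3061 = 6.5583 mm/d
Crop demand D = ETc × 7 d = 6.5583 × 7 = 45.908 mm
Pe = 0.70 × 2.6 = 1.820 mm
D − Pe = 45.908 − 1.820 = 44.088 mm

44 mm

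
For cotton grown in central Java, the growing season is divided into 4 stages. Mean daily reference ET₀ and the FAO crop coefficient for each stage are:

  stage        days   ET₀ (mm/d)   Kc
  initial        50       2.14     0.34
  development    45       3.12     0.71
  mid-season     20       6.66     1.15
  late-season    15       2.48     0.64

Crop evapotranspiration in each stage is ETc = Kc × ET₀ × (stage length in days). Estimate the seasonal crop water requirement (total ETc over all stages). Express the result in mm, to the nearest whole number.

initial: 0.34 × 2.14 × 50 = 36.38 mm
development: 0.71 × 3.12 × 45 = 99.68 mm
mid-season: 1.15 × 6.66 × 20 = 153.18 mm
late-season: 0.64 × 2.48 × 15 = 23.81 mm
Seasonal total = 313.05 mm

313 mm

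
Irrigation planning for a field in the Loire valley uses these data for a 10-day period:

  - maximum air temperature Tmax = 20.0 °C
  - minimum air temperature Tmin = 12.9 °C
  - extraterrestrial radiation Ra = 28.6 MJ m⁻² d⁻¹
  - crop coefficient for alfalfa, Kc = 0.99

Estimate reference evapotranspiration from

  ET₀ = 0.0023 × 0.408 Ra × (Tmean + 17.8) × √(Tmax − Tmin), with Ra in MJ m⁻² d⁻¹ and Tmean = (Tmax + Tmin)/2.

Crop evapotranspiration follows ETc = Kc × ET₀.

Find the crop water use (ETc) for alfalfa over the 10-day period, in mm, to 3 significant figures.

24.2 mm

Tmean = (20.0 + 12.9)/2 = 16.45 °C
0.408 Ra = 0.408 × 28.6 = 11.6688 mm/d equivalent
ET₀ = 0.0023 × 11.6688 × (16.45 + 17.8) × √7.1 = 0.0023 × 11.6688 × 34.25 × 2.6646 = 2.4493 mm/d
ETc = Kc × ET₀ = 0.99 × 2.4493 = 2.4248 mm/d
Over 10 days: 2.4248 × 10 = 24.248 mm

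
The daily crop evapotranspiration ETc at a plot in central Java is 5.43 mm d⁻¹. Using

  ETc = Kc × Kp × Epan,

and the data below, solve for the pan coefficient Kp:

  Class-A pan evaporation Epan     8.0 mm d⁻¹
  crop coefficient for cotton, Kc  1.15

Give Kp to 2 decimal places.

0.59

ETc = Kc × Kp × Epan  ⇒  Kp = ETc / (Kc × Epan)
Kp = 5.43 / (1.15 × 8.0) = 5.43 / 9.200 = 0.5902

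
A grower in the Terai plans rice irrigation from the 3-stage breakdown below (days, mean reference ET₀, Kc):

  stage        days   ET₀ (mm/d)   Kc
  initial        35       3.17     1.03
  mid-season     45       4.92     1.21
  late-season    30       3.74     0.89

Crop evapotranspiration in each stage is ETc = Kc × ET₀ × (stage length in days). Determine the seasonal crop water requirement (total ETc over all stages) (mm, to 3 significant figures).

initial: 1.03 × 3.17 × 35 = 114.28 mm
mid-season: 1.21 × 4.92 × 45 = 267.89 mm
late-season: 0.89 × 3.74 × 30 = 99.86 mm
Seasonal total = 482.03 mm

482 mm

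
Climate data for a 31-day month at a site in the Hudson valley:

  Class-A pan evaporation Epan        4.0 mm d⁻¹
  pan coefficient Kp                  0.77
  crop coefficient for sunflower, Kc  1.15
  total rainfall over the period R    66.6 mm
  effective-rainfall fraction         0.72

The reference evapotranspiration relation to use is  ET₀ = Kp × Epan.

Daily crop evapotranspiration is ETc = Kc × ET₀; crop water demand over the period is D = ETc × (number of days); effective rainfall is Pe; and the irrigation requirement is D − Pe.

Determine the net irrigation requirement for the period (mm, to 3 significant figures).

61.9 mm

ET₀ = 0.77 × 4.0 = 3.0800 mm/d
ETc = Kc × ET₀ = 1.15 × 3.0800 = 3.5420 mm/d
Crop demand D = ETc × 31 d = 3.5420 × 31 = 109.802 mm
Pe = 0.72 × 66.6 = 47.952 mm
D − Pe = 109.802 − 47.952 = 61.850 mm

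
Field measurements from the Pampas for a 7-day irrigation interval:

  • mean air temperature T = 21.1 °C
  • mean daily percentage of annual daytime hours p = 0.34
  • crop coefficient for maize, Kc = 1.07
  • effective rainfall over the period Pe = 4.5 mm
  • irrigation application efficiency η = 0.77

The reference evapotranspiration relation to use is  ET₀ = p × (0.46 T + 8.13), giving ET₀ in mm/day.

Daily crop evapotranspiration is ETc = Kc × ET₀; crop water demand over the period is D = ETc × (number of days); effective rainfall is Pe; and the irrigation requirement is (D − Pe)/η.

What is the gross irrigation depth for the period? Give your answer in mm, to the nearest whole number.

ET₀ = 0.34 × (0.46 × 21.1 + 8.13) = 0.34 × 17.836 = 6.0642 mm/d
ETc = Kc × ET₀ = 1.07 × 6.0642 = 6.4887 mm/d
Crop demand D = ETc × 7 d = 6.4887 × 7 = 45.421 mm
D − Pe = 45.421 − 4.5 = 40.921 mm
Gross irrigation = 40.921 / 0.77 = 53.144 mm

53 mm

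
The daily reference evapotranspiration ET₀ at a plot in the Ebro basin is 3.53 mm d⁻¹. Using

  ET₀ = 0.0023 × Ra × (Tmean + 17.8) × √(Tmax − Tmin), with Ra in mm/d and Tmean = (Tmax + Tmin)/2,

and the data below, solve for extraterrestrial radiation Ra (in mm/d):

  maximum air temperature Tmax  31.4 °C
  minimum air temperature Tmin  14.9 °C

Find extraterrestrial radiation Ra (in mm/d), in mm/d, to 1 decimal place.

Tmean = 23.15 °C; √ΔT = 4.0620
Ra = ET₀ / [0.0023 × (Tmean+17.8) × √ΔT] = 3.53 / (0.0023 × 40.95 × 4.0620) = 9.227 mm/d

9.2 mm/d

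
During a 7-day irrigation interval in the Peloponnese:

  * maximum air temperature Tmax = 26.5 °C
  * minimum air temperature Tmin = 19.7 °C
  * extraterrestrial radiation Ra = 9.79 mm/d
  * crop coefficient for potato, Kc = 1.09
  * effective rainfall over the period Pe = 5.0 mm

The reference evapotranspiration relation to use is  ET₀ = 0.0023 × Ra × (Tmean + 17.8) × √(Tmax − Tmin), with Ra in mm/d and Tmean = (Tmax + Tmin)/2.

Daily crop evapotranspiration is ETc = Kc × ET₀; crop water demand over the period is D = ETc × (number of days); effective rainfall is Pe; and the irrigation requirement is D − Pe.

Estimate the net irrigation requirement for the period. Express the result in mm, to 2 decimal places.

Tmean = (26.5 + 19.7)/2 = 23.10 °C
ET₀ = 0.0023 × 9.79 × (23.10 + 17.8) × √6.8 = 0.0023 × 9.79 × 40.90 × 2.6077 = 2.4015 mm/d
ETc = Kc × ET₀ = 1.09 × 2.4015 = 2.6176 mm/d
Crop demand D = ETc × 7 d = 2.6176 × 7 = 18.323 mm
D − Pe = 18.323 − 5.0 = 13.323 mm

13.32 mm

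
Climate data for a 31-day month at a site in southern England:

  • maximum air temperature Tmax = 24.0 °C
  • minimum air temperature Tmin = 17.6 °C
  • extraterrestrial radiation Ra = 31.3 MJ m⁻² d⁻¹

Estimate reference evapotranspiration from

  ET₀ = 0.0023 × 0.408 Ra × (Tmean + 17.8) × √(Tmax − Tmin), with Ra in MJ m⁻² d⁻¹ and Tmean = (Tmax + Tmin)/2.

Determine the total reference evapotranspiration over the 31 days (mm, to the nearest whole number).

89 mm

Tmean = (24.0 + 17.6)/2 = 20.80 °C
0.408 Ra = 0.408 × 31.3 = 12.7704 mm/d equivalent
ET₀ = 0.0023 × 12.7704 × (20.80 + 17.8) × √6.4 = 0.0023 × 12.7704 × 38.60 × 2.5298 = 2.8682 mm/d
Over 31 days: 2.8682 × 31 = 88.914 mm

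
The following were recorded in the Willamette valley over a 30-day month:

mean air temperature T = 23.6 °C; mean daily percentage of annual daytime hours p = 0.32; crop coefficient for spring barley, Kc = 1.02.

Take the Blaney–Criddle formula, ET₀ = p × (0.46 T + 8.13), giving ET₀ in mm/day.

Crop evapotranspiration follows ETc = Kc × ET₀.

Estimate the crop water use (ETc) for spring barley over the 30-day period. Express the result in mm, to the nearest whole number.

ET₀ = 0.32 × (0.46 × 23.6 + 8.13) = 0.32 × 18.986 = 6.0755 mm/d
ETc = Kc × ET₀ = 1.02 × 6.0755 = 6.1970 mm/d
Over 30 days: 6.1970 × 30 = 185.910 mm

186 mm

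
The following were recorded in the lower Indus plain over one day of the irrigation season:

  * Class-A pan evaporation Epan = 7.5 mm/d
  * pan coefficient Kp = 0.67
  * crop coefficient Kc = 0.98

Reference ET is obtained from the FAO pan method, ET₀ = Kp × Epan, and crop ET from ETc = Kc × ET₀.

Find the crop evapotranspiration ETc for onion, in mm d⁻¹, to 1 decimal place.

4.9 mm d⁻¹

ET₀ = 0.67 × 7.5 = 5.0250 mm/d
ETc = Kc × ET₀ = 0.98 × 5.0250 = 4.9245 mm/d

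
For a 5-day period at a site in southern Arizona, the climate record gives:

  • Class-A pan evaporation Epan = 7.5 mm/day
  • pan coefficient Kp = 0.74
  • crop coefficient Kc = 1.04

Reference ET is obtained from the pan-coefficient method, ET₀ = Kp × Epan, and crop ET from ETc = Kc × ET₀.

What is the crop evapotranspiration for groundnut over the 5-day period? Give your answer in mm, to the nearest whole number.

ET₀ = 0.74 × 7.5 = 5.5500 mm/d
ETc = Kc × ET₀ = 1.04 × 5.5500 = 5.7720 mm/d
Over 5 days: 5.7720 × 5 = 28.860 mm

29 mm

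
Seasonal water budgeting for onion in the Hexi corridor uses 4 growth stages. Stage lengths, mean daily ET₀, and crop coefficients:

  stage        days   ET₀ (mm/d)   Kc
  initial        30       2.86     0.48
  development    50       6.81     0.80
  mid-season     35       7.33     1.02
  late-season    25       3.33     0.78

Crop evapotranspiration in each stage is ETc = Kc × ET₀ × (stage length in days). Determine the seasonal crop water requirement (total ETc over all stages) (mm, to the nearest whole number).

640 mm

initial: 0.48 × 2.86 × 30 = 41.18 mm
development: 0.80 × 6.81 × 50 = 272.40 mm
mid-season: 1.02 × 7.33 × 35 = 261.68 mm
late-season: 0.78 × 3.33 × 25 = 64.94 mm
Seasonal total = 640.20 mm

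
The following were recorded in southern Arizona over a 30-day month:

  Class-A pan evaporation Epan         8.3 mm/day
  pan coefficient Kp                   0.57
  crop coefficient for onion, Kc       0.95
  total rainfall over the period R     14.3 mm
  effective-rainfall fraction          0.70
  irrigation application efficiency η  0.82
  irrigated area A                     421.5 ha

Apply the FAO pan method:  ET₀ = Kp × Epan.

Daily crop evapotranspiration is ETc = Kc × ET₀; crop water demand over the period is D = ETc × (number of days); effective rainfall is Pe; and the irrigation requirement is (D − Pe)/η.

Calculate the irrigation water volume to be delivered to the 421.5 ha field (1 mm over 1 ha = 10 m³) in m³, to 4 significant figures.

ET₀ = 0.57 × 8.3 = 4.7310 mm/d
ETc = Kc × ET₀ = 0.95 × 4.7310 = 4.4945 mm/d
Crop demand D = ETc × 30 d = 4.4945 × 30 = 134.835 mm
Pe = 0.70 × 14.3 = 10.010 mm
D − Pe = 134.835 − 10.010 = 124.825 mm
Gross irrigation = 124.825 / 0.82 = 152.226 mm
Volume = 152.226 mm × 421.5 ha × 10 = 641632.6 m³

641600 m³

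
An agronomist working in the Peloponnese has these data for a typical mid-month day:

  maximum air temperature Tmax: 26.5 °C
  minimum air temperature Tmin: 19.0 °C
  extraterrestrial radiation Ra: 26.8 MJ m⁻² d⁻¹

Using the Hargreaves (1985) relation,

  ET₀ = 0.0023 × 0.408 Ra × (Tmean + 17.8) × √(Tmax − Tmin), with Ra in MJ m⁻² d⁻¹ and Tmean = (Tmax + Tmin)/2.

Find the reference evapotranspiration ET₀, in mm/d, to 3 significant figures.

Tmean = (26.5 + 19.0)/2 = 22.75 °C
0.408 Ra = 0.408 × 26.8 = 10.9344 mm/d equivalent
ET₀ = 0.0023 × 10.9344 × (22.75 + 17.8) × √7.5 = 0.0023 × 10.9344 × 40.55 × 2.7386 = 2.7928 mm/d

2.79 mm/d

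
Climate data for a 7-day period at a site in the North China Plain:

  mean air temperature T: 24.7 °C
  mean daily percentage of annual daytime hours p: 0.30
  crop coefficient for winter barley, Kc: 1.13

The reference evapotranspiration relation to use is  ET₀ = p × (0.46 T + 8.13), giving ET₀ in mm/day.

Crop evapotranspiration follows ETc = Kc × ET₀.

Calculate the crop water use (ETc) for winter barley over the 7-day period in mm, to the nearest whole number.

46 mm

ET₀ = 0.30 × (0.46 × 24.7 + 8.13) = 0.30 × 19.492 = 5.8476 mm/d
ETc = Kc × ET₀ = 1.13 × 5.8476 = 6.6078 mm/d
Over 7 days: 6.6078 × 7 = 46.255 mm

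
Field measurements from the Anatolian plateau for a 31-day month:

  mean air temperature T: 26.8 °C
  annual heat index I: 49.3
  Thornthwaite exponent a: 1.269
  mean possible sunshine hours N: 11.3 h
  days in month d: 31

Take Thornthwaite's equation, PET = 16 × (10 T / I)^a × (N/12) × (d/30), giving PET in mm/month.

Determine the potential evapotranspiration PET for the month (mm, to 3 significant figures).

133 mm

10T/I = 10 × 26.8 / 49.3 = 5.4361
(10T/I)^a = 5.4361^1.269 = 8.5720
Uncorrected PET = 16 × 8.5720 = 137.152 mm
Correction = (N/12)(d/30) = (11.3/12)(31/30) = 0.9731
PET = 137.152 × 0.9731 = 133.463 mm/month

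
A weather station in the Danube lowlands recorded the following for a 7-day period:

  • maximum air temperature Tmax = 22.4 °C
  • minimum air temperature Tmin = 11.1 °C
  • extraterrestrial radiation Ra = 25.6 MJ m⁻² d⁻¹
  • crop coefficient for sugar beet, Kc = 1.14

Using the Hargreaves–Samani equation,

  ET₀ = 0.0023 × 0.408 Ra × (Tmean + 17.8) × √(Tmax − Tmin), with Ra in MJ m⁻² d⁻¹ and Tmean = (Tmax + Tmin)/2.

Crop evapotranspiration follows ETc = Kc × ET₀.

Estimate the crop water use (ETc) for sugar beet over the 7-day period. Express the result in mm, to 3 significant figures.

Tmean = (22.4 + 11.1)/2 = 16.75 °C
0.408 Ra = 0.408 × 25.6 = 10.4448 mm/d equivalent
ET₀ = 0.0023 × 10.4448 × (16.75 + 17.8) × √11.3 = 0.0023 × 10.4448 × 34.55 × 3.3615 = 2.7900 mm/d
ETc = Kc × ET₀ = 1.14 × 2.7900 = 3.1806 mm/d
Over 7 days: 3.1806 × 7 = 22.264 mm

22.3 mm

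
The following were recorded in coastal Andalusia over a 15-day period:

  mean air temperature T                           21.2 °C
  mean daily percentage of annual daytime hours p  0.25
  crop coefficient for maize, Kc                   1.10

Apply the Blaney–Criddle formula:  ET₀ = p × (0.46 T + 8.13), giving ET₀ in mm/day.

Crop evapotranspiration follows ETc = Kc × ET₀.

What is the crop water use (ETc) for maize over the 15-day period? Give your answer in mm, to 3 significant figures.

ET₀ = 0.25 × (0.46 × 21.2 + 8.13) = 0.25 × 17.882 = 4.4705 mm/d
ETc = Kc × ET₀ = 1.10 × 4.4705 = 4.9176 mm/d
Over 15 days: 4.9176 × 15 = 73.764 mm

73.8 mm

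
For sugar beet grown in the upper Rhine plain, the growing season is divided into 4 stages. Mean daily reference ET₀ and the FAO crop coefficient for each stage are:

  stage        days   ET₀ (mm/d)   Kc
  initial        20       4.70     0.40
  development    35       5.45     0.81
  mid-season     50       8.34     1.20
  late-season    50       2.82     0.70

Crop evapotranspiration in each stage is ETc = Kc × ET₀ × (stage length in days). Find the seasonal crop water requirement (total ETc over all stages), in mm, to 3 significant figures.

791 mm

initial: 0.40 × 4.70 × 20 = 37.60 mm
development: 0.81 × 5.45 × 35 = 154.51 mm
mid-season: 1.20 × 8.34 × 50 = 500.40 mm
late-season: 0.70 × 2.82 × 50 = 98.70 mm
Seasonal total = 791.21 mm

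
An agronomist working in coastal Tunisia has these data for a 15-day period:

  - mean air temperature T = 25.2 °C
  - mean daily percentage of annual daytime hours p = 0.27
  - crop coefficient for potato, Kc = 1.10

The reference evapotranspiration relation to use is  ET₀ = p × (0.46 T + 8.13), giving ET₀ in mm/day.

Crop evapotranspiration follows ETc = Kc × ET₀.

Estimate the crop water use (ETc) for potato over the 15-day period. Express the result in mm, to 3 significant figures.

87.9 mm

ET₀ = 0.27 × (0.46 × 25.2 + 8.13) = 0.27 × 19.722 = 5.3249 mm/d
ETc = Kc × ET₀ = 1.10 × 5.3249 = 5.8574 mm/d
Over 15 days: 5.8574 × 15 = 87.861 mm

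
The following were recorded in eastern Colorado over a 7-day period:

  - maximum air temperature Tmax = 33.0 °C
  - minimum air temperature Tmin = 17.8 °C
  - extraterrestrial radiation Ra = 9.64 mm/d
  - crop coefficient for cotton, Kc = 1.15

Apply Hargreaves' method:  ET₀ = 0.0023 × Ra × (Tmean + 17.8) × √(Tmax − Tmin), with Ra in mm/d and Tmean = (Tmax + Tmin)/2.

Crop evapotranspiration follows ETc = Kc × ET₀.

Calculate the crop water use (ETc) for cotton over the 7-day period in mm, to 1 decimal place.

30.1 mm

Tmean = (33.0 + 17.8)/2 = 25.40 °C
ET₀ = 0.0023 × 9.64 × (25.40 + 17.8) × √15.2 = 0.0023 × 9.64 × 43.20 × 3.8987 = 3.7343 mm/d
ETc = Kc × ET₀ = 1.15 × 3.7343 = 4.2944 mm/d
Over 7 days: 4.2944 × 7 = 30.061 mm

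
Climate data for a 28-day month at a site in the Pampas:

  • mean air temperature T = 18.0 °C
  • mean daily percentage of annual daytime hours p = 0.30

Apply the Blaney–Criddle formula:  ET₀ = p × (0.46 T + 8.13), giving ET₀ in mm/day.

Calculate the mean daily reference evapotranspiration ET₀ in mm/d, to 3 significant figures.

ET₀ = 0.30 × (0.46 × 18.0 + 8.13) = 0.30 × 16.410 = 4.9230 mm/d

4.92 mm/d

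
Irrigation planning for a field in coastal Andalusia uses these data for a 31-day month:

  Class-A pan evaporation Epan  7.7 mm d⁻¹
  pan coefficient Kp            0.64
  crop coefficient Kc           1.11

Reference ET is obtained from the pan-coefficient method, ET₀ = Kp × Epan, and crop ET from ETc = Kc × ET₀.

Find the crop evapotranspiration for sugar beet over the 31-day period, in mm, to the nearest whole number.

ET₀ = 0.64 × 7.7 = 4.9280 mm/d
ETc = Kc × ET₀ = 1.11 × 4.9280 = 5.4701 mm/d
Over 31 days: 5.4701 × 31 = 169.573 mm

170 mm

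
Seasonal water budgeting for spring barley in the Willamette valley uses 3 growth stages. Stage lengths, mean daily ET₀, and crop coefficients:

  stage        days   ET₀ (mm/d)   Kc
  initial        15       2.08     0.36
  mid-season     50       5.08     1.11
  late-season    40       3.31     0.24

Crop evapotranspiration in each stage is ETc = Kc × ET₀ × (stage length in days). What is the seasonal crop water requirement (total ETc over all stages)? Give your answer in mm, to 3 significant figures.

initial: 0.36 × 2.08 × 15 = 11.23 mm
mid-season: 1.11 × 5.08 × 50 = 281.94 mm
late-season: 0.24 × 3.31 × 40 = 31.78 mm
Seasonal total = 324.95 mm

325 mm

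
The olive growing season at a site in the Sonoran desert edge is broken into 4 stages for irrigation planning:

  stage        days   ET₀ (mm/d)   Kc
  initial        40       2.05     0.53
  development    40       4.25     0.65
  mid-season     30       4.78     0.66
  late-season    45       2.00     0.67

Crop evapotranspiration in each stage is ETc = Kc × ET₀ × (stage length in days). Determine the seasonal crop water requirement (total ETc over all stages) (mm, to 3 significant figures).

initial: 0.53 × 2.05 × 40 = 43.46 mm
development: 0.65 × 4.25 × 40 = 110.50 mm
mid-season: 0.66 × 4.78 × 30 = 94.64 mm
late-season: 0.67 × 2.00 × 45 = 60.30 mm
Seasonal total = 308.90 mm

309 mm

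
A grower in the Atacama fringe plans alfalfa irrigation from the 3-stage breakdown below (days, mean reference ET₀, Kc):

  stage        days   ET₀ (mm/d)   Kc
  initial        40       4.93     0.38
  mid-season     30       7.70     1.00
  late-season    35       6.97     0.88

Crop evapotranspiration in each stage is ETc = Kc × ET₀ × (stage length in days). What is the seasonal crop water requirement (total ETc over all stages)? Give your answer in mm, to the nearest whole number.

521 mm

initial: 0.38 × 4.93 × 40 = 74.94 mm
mid-season: 1.00 × 7.70 × 30 = 231.00 mm
late-season: 0.88 × 6.97 × 35 = 214.68 mm
Seasonal total = 520.62 mm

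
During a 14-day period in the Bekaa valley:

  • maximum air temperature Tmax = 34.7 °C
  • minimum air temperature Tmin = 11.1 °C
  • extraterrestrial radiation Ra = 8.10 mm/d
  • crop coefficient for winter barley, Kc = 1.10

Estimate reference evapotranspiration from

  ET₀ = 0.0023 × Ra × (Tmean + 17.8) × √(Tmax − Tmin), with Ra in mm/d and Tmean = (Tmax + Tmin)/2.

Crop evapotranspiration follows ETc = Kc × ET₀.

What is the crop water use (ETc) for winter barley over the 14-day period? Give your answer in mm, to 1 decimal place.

Tmean = (34.7 + 11.1)/2 = 22.90 °C
ET₀ = 0.0023 × 8.10 × (22.90 + 17.8) × √23.6 = 0.0023 × 8.10 × 40.70 × 4.8580 = 3.6835 mm/d
ETc = Kc × ET₀ = 1.10 × 3.6835 = 4.0519 mm/d
Over 14 days: 4.0519 × 14 = 56.727 mm

56.7 mm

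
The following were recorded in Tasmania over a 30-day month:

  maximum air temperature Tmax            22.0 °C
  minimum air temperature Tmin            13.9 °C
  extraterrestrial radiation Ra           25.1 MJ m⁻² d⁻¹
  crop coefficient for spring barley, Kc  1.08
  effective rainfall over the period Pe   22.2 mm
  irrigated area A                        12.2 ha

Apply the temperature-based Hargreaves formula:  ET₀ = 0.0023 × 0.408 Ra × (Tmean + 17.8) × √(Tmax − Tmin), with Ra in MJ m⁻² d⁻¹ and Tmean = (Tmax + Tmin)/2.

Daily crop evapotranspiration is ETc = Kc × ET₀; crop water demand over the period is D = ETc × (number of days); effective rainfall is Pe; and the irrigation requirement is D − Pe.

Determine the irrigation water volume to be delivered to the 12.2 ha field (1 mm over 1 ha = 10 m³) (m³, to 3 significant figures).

Tmean = (22.0 + 13.9)/2 = 17.95 °C
0.408 Ra = 0.408 × 25.1 = 10.2408 mm/d equivalent
ET₀ = 0.0023 × 10.2408 × (17.95 + 17.8) × √8.1 = 0.0023 × 10.2408 × 35.75 × 2.8460 = 2.3965 mm/d
ETc = Kc × ET₀ = 1.08 × 2.3965 = 2.5882 mm/d
Crop demand D = ETc × 30 d = 2.5882 × 30 = 77.646 mm
D − Pe = 77.646 − 22.2 = 55.446 mm
Volume = 55.446 mm × 12.2 ha × 10 = 6764.4 m³

6760 m³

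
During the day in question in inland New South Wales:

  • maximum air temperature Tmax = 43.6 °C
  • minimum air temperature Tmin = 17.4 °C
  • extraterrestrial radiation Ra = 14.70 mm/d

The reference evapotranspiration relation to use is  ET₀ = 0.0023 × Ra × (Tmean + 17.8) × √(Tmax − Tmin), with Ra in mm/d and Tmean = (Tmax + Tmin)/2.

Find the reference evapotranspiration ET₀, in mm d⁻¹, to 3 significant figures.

Tmean = (43.6 + 17.4)/2 = 30.50 °C
ET₀ = 0.0023 × 14.70 × (30.50 + 17.8) × √26.2 = 0.0023 × 14.70 × 48.30 × 5.1186 = 8.3588 mm/d

8.36 mm d⁻¹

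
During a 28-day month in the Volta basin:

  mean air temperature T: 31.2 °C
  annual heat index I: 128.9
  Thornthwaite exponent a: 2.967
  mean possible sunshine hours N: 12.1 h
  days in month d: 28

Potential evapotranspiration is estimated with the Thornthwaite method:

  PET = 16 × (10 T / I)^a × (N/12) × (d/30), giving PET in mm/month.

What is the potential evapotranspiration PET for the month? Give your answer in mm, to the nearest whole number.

10T/I = 10 × 31.2 / 128.9 = 2.4205
(10T/I)^a = 2.4205^2.967 = 13.7736
Uncorrected PET = 16 × 13.7736 = 220.378 mm
Correction = (N/12)(d/30) = (12.1/12)(28/30) = 0.9411
PET = 220.378 × 0.9411 = 207.398 mm/month

207 mm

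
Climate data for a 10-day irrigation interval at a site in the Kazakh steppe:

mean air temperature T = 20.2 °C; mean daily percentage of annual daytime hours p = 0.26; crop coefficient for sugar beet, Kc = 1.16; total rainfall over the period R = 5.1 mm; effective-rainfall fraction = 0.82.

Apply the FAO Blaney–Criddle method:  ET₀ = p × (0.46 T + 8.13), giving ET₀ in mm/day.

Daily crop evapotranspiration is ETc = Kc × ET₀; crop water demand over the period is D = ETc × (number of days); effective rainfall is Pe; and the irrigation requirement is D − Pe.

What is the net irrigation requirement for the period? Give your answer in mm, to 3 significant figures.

ET₀ = 0.26 × (0.46 × 20.2 + 8.13) = 0.26 × 17.422 = 4.5297 mm/d
ETc = Kc × ET₀ = 1.16 × 4.5297 = 5.2545 mm/d
Crop demand D = ETc × 10 d = 5.2545 × 10 = 52.545 mm
Pe = 0.82 × 5.1 = 4.182 mm
D − Pe = 52.545 − 4.182 = 48.363 mm

48.4 mm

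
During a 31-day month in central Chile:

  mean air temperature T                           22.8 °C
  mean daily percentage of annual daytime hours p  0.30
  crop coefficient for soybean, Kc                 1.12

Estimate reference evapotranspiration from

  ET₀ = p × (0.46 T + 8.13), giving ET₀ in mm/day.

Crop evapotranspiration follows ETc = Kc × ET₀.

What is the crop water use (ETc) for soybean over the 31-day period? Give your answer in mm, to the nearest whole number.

194 mm

ET₀ = 0.30 × (0.46 × 22.8 + 8.13) = 0.30 × 18.618 = 5.5854 mm/d
ETc = Kc × ET₀ = 1.12 × 5.5854 = 6.2556 mm/d
Over 31 days: 6.2556 × 31 = 193.924 mm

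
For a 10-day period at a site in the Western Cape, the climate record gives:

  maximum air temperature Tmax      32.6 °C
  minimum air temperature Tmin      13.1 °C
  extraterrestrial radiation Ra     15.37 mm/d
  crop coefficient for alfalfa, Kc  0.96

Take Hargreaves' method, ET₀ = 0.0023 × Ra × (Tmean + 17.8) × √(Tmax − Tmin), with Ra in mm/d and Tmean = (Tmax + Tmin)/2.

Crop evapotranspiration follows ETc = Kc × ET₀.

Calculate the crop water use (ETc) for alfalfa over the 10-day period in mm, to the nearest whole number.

61 mm

Tmean = (32.6 + 13.1)/2 = 22.85 °C
ET₀ = 0.0023 × 15.37 × (22.85 + 17.8) × √19.5 = 0.0023 × 15.37 × 40.65 × 4.4159 = 6.3457 mm/d
ETc = Kc × ET₀ = 0.96 × 6.3457 = 6.0919 mm/d
Over 10 days: 6.0919 × 10 = 60.919 mm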